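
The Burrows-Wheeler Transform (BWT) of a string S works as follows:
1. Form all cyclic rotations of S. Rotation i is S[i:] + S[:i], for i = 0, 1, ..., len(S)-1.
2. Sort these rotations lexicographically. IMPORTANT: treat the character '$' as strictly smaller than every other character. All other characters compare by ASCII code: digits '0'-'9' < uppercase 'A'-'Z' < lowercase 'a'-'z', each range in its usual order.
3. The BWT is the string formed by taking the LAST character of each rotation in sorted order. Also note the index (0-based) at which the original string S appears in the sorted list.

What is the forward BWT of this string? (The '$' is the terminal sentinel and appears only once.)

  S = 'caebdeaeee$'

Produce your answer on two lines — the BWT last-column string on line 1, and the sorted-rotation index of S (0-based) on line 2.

Answer: ecee$bedaea
4

Derivation:
All 11 rotations (rotation i = S[i:]+S[:i]):
  rot[0] = caebdeaeee$
  rot[1] = aebdeaeee$c
  rot[2] = ebdeaeee$ca
  rot[3] = bdeaeee$cae
  rot[4] = deaeee$caeb
  rot[5] = eaeee$caebd
  rot[6] = aeee$caebde
  rot[7] = eee$caebdea
  rot[8] = ee$caebdeae
  rot[9] = e$caebdeaee
  rot[10] = $caebdeaeee
Sorted (with $ < everything):
  sorted[0] = $caebdeaeee  (last char: 'e')
  sorted[1] = aebdeaeee$c  (last char: 'c')
  sorted[2] = aeee$caebde  (last char: 'e')
  sorted[3] = bdeaeee$cae  (last char: 'e')
  sorted[4] = caebdeaeee$  (last char: '$')
  sorted[5] = deaeee$caeb  (last char: 'b')
  sorted[6] = e$caebdeaee  (last char: 'e')
  sorted[7] = eaeee$caebd  (last char: 'd')
  sorted[8] = ebdeaeee$ca  (last char: 'a')
  sorted[9] = ee$caebdeae  (last char: 'e')
  sorted[10] = eee$caebdea  (last char: 'a')
Last column: ecee$bedaea
Original string S is at sorted index 4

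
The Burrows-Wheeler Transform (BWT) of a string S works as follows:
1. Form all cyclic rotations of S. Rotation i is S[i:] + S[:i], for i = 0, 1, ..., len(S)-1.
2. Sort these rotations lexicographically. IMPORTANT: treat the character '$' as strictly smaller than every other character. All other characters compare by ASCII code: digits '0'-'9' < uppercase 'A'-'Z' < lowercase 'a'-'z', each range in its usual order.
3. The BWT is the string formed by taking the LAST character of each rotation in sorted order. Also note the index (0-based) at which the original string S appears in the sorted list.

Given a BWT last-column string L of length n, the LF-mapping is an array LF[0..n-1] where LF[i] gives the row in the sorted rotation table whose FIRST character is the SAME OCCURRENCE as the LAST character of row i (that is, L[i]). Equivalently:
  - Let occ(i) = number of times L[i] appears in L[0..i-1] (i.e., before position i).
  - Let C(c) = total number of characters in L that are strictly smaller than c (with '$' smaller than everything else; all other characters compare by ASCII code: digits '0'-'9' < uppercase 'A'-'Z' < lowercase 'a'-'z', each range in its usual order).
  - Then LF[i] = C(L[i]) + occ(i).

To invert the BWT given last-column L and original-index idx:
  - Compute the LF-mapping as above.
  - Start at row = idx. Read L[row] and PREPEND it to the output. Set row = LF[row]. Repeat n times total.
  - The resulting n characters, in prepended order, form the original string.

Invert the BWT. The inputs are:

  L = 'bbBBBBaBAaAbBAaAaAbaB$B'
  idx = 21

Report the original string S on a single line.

LF mapping: 19 20 6 7 8 9 14 10 1 15 2 21 11 3 16 4 17 5 22 18 12 0 13
Walk LF starting at row 21, prepending L[row]:
  step 1: row=21, L[21]='$', prepend. Next row=LF[21]=0
  step 2: row=0, L[0]='b', prepend. Next row=LF[0]=19
  step 3: row=19, L[19]='a', prepend. Next row=LF[19]=18
  step 4: row=18, L[18]='b', prepend. Next row=LF[18]=22
  step 5: row=22, L[22]='B', prepend. Next row=LF[22]=13
  step 6: row=13, L[13]='A', prepend. Next row=LF[13]=3
  step 7: row=3, L[3]='B', prepend. Next row=LF[3]=7
  step 8: row=7, L[7]='B', prepend. Next row=LF[7]=10
  step 9: row=10, L[10]='A', prepend. Next row=LF[10]=2
  step 10: row=2, L[2]='B', prepend. Next row=LF[2]=6
  step 11: row=6, L[6]='a', prepend. Next row=LF[6]=14
  step 12: row=14, L[14]='a', prepend. Next row=LF[14]=16
  step 13: row=16, L[16]='a', prepend. Next row=LF[16]=17
  step 14: row=17, L[17]='A', prepend. Next row=LF[17]=5
  step 15: row=5, L[5]='B', prepend. Next row=LF[5]=9
  step 16: row=9, L[9]='a', prepend. Next row=LF[9]=15
  step 17: row=15, L[15]='A', prepend. Next row=LF[15]=4
  step 18: row=4, L[4]='B', prepend. Next row=LF[4]=8
  step 19: row=8, L[8]='A', prepend. Next row=LF[8]=1
  step 20: row=1, L[1]='b', prepend. Next row=LF[1]=20
  step 21: row=20, L[20]='B', prepend. Next row=LF[20]=12
  step 22: row=12, L[12]='B', prepend. Next row=LF[12]=11
  step 23: row=11, L[11]='b', prepend. Next row=LF[11]=21
Reversed output: bBBbABAaBAaaaBABBABbab$

Answer: bBBbABAaBAaaaBABBABbab$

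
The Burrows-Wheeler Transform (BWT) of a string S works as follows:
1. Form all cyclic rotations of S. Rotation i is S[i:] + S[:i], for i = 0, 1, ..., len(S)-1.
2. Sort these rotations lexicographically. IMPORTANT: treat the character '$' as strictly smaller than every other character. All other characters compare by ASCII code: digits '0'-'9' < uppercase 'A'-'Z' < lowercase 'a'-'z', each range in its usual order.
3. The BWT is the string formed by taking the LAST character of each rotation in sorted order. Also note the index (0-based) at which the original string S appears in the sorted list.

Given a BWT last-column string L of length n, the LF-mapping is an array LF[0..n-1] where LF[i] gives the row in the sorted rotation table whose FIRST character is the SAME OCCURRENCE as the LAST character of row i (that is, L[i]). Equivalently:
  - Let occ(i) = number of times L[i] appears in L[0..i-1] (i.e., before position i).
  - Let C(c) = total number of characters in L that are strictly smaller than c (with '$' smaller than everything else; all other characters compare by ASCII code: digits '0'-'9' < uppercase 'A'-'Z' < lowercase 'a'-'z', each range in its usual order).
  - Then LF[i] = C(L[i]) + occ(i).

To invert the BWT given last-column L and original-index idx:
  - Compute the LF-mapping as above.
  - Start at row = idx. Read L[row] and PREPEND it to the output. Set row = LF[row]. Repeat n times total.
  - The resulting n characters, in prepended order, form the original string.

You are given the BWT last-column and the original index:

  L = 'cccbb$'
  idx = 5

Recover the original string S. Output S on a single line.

Answer: cbcbc$

Derivation:
LF mapping: 3 4 5 1 2 0
Walk LF starting at row 5, prepending L[row]:
  step 1: row=5, L[5]='$', prepend. Next row=LF[5]=0
  step 2: row=0, L[0]='c', prepend. Next row=LF[0]=3
  step 3: row=3, L[3]='b', prepend. Next row=LF[3]=1
  step 4: row=1, L[1]='c', prepend. Next row=LF[1]=4
  step 5: row=4, L[4]='b', prepend. Next row=LF[4]=2
  step 6: row=2, L[2]='c', prepend. Next row=LF[2]=5
Reversed output: cbcbc$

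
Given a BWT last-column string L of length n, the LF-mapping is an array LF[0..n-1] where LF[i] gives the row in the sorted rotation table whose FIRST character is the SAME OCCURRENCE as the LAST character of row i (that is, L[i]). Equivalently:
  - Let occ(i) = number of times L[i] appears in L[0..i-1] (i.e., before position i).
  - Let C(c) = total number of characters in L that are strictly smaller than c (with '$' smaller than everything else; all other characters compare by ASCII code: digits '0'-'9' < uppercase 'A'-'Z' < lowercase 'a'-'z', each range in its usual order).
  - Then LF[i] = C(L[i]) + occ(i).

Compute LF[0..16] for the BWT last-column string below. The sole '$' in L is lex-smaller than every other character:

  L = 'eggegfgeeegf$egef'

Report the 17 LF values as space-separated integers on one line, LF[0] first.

Answer: 1 11 12 2 13 8 14 3 4 5 15 9 0 6 16 7 10

Derivation:
Char counts: '$':1, 'e':7, 'f':3, 'g':6
C (first-col start): C('$')=0, C('e')=1, C('f')=8, C('g')=11
L[0]='e': occ=0, LF[0]=C('e')+0=1+0=1
L[1]='g': occ=0, LF[1]=C('g')+0=11+0=11
L[2]='g': occ=1, LF[2]=C('g')+1=11+1=12
L[3]='e': occ=1, LF[3]=C('e')+1=1+1=2
L[4]='g': occ=2, LF[4]=C('g')+2=11+2=13
L[5]='f': occ=0, LF[5]=C('f')+0=8+0=8
L[6]='g': occ=3, LF[6]=C('g')+3=11+3=14
L[7]='e': occ=2, LF[7]=C('e')+2=1+2=3
L[8]='e': occ=3, LF[8]=C('e')+3=1+3=4
L[9]='e': occ=4, LF[9]=C('e')+4=1+4=5
L[10]='g': occ=4, LF[10]=C('g')+4=11+4=15
L[11]='f': occ=1, LF[11]=C('f')+1=8+1=9
L[12]='$': occ=0, LF[12]=C('$')+0=0+0=0
L[13]='e': occ=5, LF[13]=C('e')+5=1+5=6
L[14]='g': occ=5, LF[14]=C('g')+5=11+5=16
L[15]='e': occ=6, LF[15]=C('e')+6=1+6=7
L[16]='f': occ=2, LF[16]=C('f')+2=8+2=10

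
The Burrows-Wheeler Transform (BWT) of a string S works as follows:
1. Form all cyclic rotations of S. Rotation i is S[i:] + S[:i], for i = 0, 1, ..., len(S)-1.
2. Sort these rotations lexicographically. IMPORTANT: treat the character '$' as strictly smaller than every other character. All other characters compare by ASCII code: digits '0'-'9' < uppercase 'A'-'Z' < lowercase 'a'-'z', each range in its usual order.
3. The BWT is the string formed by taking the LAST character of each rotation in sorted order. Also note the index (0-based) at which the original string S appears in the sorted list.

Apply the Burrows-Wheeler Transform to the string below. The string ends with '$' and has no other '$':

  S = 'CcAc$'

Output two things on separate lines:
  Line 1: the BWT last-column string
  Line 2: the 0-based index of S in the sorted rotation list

Answer: cc$AC
2

Derivation:
All 5 rotations (rotation i = S[i:]+S[:i]):
  rot[0] = CcAc$
  rot[1] = cAc$C
  rot[2] = Ac$Cc
  rot[3] = c$CcA
  rot[4] = $CcAc
Sorted (with $ < everything):
  sorted[0] = $CcAc  (last char: 'c')
  sorted[1] = Ac$Cc  (last char: 'c')
  sorted[2] = CcAc$  (last char: '$')
  sorted[3] = c$CcA  (last char: 'A')
  sorted[4] = cAc$C  (last char: 'C')
Last column: cc$AC
Original string S is at sorted index 2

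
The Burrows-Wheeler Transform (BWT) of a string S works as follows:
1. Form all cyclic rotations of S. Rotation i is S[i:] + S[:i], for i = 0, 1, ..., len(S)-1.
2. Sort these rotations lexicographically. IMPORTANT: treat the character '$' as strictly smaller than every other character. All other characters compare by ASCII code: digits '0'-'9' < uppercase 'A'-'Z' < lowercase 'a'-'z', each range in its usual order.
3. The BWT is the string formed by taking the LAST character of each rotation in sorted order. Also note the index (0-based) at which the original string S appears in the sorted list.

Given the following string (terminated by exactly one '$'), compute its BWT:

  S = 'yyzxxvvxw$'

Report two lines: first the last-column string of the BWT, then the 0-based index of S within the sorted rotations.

All 10 rotations (rotation i = S[i:]+S[:i]):
  rot[0] = yyzxxvvxw$
  rot[1] = yzxxvvxw$y
  rot[2] = zxxvvxw$yy
  rot[3] = xxvvxw$yyz
  rot[4] = xvvxw$yyzx
  rot[5] = vvxw$yyzxx
  rot[6] = vxw$yyzxxv
  rot[7] = xw$yyzxxvv
  rot[8] = w$yyzxxvvx
  rot[9] = $yyzxxvvxw
Sorted (with $ < everything):
  sorted[0] = $yyzxxvvxw  (last char: 'w')
  sorted[1] = vvxw$yyzxx  (last char: 'x')
  sorted[2] = vxw$yyzxxv  (last char: 'v')
  sorted[3] = w$yyzxxvvx  (last char: 'x')
  sorted[4] = xvvxw$yyzx  (last char: 'x')
  sorted[5] = xw$yyzxxvv  (last char: 'v')
  sorted[6] = xxvvxw$yyz  (last char: 'z')
  sorted[7] = yyzxxvvxw$  (last char: '$')
  sorted[8] = yzxxvvxw$y  (last char: 'y')
  sorted[9] = zxxvvxw$yy  (last char: 'y')
Last column: wxvxxvz$yy
Original string S is at sorted index 7

Answer: wxvxxvz$yy
7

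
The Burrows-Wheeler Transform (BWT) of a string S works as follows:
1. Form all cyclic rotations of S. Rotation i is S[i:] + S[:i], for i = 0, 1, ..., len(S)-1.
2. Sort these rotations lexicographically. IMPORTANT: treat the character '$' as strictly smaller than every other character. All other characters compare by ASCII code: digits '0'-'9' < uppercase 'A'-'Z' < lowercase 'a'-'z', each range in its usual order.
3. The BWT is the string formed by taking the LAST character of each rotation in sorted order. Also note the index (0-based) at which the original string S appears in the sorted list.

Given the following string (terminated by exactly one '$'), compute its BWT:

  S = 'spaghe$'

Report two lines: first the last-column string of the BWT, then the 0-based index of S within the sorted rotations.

All 7 rotations (rotation i = S[i:]+S[:i]):
  rot[0] = spaghe$
  rot[1] = paghe$s
  rot[2] = aghe$sp
  rot[3] = ghe$spa
  rot[4] = he$spag
  rot[5] = e$spagh
  rot[6] = $spaghe
Sorted (with $ < everything):
  sorted[0] = $spaghe  (last char: 'e')
  sorted[1] = aghe$sp  (last char: 'p')
  sorted[2] = e$spagh  (last char: 'h')
  sorted[3] = ghe$spa  (last char: 'a')
  sorted[4] = he$spag  (last char: 'g')
  sorted[5] = paghe$s  (last char: 's')
  sorted[6] = spaghe$  (last char: '$')
Last column: ephags$
Original string S is at sorted index 6

Answer: ephags$
6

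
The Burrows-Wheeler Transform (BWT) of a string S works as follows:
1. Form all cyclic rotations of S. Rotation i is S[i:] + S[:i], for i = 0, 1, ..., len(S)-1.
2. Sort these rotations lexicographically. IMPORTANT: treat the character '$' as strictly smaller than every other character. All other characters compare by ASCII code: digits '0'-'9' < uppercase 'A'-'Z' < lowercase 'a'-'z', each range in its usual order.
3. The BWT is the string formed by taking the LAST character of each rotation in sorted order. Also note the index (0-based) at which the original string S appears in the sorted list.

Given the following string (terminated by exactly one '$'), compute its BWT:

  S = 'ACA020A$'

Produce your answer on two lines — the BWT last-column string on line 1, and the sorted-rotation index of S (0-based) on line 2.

Answer: AA200C$A
6

Derivation:
All 8 rotations (rotation i = S[i:]+S[:i]):
  rot[0] = ACA020A$
  rot[1] = CA020A$A
  rot[2] = A020A$AC
  rot[3] = 020A$ACA
  rot[4] = 20A$ACA0
  rot[5] = 0A$ACA02
  rot[6] = A$ACA020
  rot[7] = $ACA020A
Sorted (with $ < everything):
  sorted[0] = $ACA020A  (last char: 'A')
  sorted[1] = 020A$ACA  (last char: 'A')
  sorted[2] = 0A$ACA02  (last char: '2')
  sorted[3] = 20A$ACA0  (last char: '0')
  sorted[4] = A$ACA020  (last char: '0')
  sorted[5] = A020A$AC  (last char: 'C')
  sorted[6] = ACA020A$  (last char: '$')
  sorted[7] = CA020A$A  (last char: 'A')
Last column: AA200C$A
Original string S is at sorted index 6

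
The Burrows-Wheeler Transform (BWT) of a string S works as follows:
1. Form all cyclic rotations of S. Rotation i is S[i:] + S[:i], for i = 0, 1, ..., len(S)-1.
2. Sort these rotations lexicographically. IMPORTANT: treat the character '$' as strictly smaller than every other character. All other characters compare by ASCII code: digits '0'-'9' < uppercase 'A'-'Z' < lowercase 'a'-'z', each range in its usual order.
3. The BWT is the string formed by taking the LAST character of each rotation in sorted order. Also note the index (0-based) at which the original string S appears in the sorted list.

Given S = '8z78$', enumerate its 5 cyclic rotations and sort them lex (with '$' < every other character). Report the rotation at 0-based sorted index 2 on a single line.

Answer: 8$8z7

Derivation:
All 5 rotations (rotation i = S[i:]+S[:i]):
  rot[0] = 8z78$
  rot[1] = z78$8
  rot[2] = 78$8z
  rot[3] = 8$8z7
  rot[4] = $8z78
Sorted (with $ < everything):
  sorted[0] = $8z78
  sorted[1] = 78$8z
  sorted[2] = 8$8z7
  sorted[3] = 8z78$
  sorted[4] = z78$8
sorted[2] = 8$8z7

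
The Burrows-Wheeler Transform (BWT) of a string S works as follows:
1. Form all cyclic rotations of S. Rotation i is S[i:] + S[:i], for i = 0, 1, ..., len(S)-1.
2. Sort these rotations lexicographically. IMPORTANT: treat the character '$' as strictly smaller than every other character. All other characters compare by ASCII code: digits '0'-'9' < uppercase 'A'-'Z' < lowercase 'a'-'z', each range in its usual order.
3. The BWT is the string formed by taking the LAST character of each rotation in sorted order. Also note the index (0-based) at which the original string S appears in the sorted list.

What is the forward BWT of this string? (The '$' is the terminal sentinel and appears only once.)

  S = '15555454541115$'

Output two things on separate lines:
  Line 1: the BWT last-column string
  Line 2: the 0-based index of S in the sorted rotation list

All 15 rotations (rotation i = S[i:]+S[:i]):
  rot[0] = 15555454541115$
  rot[1] = 5555454541115$1
  rot[2] = 555454541115$15
  rot[3] = 55454541115$155
  rot[4] = 5454541115$1555
  rot[5] = 454541115$15555
  rot[6] = 54541115$155554
  rot[7] = 4541115$1555545
  rot[8] = 541115$15555454
  rot[9] = 41115$155554545
  rot[10] = 1115$1555545454
  rot[11] = 115$15555454541
  rot[12] = 15$155554545411
  rot[13] = 5$1555545454111
  rot[14] = $15555454541115
Sorted (with $ < everything):
  sorted[0] = $15555454541115  (last char: '5')
  sorted[1] = 1115$1555545454  (last char: '4')
  sorted[2] = 115$15555454541  (last char: '1')
  sorted[3] = 15$155554545411  (last char: '1')
  sorted[4] = 15555454541115$  (last char: '$')
  sorted[5] = 41115$155554545  (last char: '5')
  sorted[6] = 4541115$1555545  (last char: '5')
  sorted[7] = 454541115$15555  (last char: '5')
  sorted[8] = 5$1555545454111  (last char: '1')
  sorted[9] = 541115$15555454  (last char: '4')
  sorted[10] = 54541115$155554  (last char: '4')
  sorted[11] = 5454541115$1555  (last char: '5')
  sorted[12] = 55454541115$155  (last char: '5')
  sorted[13] = 555454541115$15  (last char: '5')
  sorted[14] = 5555454541115$1  (last char: '1')
Last column: 5411$5551445551
Original string S is at sorted index 4

Answer: 5411$5551445551
4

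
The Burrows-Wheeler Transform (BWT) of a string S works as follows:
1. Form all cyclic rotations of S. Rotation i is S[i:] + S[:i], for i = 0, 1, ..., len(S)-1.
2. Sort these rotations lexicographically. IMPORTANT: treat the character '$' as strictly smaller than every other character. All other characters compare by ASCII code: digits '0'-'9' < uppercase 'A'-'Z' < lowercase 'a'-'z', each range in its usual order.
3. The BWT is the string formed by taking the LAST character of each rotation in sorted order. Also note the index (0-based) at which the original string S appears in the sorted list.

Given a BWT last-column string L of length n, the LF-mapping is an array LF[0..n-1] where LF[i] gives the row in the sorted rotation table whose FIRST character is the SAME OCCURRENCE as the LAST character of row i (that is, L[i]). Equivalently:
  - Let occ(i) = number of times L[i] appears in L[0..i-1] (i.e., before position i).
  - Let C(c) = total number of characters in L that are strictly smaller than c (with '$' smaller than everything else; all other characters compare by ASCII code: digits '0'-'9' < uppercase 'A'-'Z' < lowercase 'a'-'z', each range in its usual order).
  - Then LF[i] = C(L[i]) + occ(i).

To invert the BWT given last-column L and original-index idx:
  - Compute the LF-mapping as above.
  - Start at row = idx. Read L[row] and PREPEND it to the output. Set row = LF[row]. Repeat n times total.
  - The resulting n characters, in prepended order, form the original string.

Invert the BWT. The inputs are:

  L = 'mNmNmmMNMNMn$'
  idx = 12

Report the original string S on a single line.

Answer: nmNMmNMNNmMm$

Derivation:
LF mapping: 8 4 9 5 10 11 1 6 2 7 3 12 0
Walk LF starting at row 12, prepending L[row]:
  step 1: row=12, L[12]='$', prepend. Next row=LF[12]=0
  step 2: row=0, L[0]='m', prepend. Next row=LF[0]=8
  step 3: row=8, L[8]='M', prepend. Next row=LF[8]=2
  step 4: row=2, L[2]='m', prepend. Next row=LF[2]=9
  step 5: row=9, L[9]='N', prepend. Next row=LF[9]=7
  step 6: row=7, L[7]='N', prepend. Next row=LF[7]=6
  step 7: row=6, L[6]='M', prepend. Next row=LF[6]=1
  step 8: row=1, L[1]='N', prepend. Next row=LF[1]=4
  step 9: row=4, L[4]='m', prepend. Next row=LF[4]=10
  step 10: row=10, L[10]='M', prepend. Next row=LF[10]=3
  step 11: row=3, L[3]='N', prepend. Next row=LF[3]=5
  step 12: row=5, L[5]='m', prepend. Next row=LF[5]=11
  step 13: row=11, L[11]='n', prepend. Next row=LF[11]=12
Reversed output: nmNMmNMNNmMm$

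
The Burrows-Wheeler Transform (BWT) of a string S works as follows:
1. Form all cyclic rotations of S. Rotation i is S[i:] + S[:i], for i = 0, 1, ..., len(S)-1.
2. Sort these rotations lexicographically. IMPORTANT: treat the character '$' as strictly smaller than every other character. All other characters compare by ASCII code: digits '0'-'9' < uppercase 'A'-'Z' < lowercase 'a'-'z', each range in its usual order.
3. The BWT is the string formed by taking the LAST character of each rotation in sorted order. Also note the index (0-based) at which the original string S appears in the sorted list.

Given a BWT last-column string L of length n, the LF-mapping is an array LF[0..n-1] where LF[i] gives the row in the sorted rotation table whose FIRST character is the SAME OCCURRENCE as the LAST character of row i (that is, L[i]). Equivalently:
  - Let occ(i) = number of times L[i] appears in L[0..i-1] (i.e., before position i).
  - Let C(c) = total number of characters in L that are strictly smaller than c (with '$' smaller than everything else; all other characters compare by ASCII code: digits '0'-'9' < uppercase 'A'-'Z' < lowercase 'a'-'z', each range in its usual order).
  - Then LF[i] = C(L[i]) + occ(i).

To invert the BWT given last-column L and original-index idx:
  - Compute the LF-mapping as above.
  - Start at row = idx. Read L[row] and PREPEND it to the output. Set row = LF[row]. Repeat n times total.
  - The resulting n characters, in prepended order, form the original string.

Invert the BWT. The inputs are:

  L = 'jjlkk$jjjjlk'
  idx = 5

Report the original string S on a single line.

Answer: jkjkjjklljj$

Derivation:
LF mapping: 1 2 10 7 8 0 3 4 5 6 11 9
Walk LF starting at row 5, prepending L[row]:
  step 1: row=5, L[5]='$', prepend. Next row=LF[5]=0
  step 2: row=0, L[0]='j', prepend. Next row=LF[0]=1
  step 3: row=1, L[1]='j', prepend. Next row=LF[1]=2
  step 4: row=2, L[2]='l', prepend. Next row=LF[2]=10
  step 5: row=10, L[10]='l', prepend. Next row=LF[10]=11
  step 6: row=11, L[11]='k', prepend. Next row=LF[11]=9
  step 7: row=9, L[9]='j', prepend. Next row=LF[9]=6
  step 8: row=6, L[6]='j', prepend. Next row=LF[6]=3
  step 9: row=3, L[3]='k', prepend. Next row=LF[3]=7
  step 10: row=7, L[7]='j', prepend. Next row=LF[7]=4
  step 11: row=4, L[4]='k', prepend. Next row=LF[4]=8
  step 12: row=8, L[8]='j', prepend. Next row=LF[8]=5
Reversed output: jkjkjjklljj$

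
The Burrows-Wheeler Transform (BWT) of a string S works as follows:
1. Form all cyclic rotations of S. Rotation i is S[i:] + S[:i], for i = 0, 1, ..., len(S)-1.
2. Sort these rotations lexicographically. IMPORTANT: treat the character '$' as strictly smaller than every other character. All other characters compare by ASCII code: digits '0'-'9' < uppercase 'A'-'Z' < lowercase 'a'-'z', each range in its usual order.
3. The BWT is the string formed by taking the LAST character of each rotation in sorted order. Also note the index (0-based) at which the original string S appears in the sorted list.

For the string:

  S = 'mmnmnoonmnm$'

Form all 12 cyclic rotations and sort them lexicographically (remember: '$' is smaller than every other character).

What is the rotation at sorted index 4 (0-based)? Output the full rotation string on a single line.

Answer: mnmnoonmnm$m

Derivation:
All 12 rotations (rotation i = S[i:]+S[:i]):
  rot[0] = mmnmnoonmnm$
  rot[1] = mnmnoonmnm$m
  rot[2] = nmnoonmnm$mm
  rot[3] = mnoonmnm$mmn
  rot[4] = noonmnm$mmnm
  rot[5] = oonmnm$mmnmn
  rot[6] = onmnm$mmnmno
  rot[7] = nmnm$mmnmnoo
  rot[8] = mnm$mmnmnoon
  rot[9] = nm$mmnmnoonm
  rot[10] = m$mmnmnoonmn
  rot[11] = $mmnmnoonmnm
Sorted (with $ < everything):
  sorted[0] = $mmnmnoonmnm
  sorted[1] = m$mmnmnoonmn
  sorted[2] = mmnmnoonmnm$
  sorted[3] = mnm$mmnmnoon
  sorted[4] = mnmnoonmnm$m
  sorted[5] = mnoonmnm$mmn
  sorted[6] = nm$mmnmnoonm
  sorted[7] = nmnm$mmnmnoo
  sorted[8] = nmnoonmnm$mm
  sorted[9] = noonmnm$mmnm
  sorted[10] = onmnm$mmnmno
  sorted[11] = oonmnm$mmnmn
sorted[4] = mnmnoonmnm$m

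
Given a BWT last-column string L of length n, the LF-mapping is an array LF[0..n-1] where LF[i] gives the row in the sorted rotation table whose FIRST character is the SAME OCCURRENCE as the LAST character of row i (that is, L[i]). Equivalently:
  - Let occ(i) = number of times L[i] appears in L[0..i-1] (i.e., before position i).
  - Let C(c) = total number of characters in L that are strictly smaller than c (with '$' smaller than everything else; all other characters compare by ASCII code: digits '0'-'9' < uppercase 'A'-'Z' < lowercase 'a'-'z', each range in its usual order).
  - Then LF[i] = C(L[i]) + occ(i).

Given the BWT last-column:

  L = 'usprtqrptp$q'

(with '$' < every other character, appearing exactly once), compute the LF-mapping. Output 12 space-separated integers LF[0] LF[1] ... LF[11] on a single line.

Answer: 11 8 1 6 9 4 7 2 10 3 0 5

Derivation:
Char counts: '$':1, 'p':3, 'q':2, 'r':2, 's':1, 't':2, 'u':1
C (first-col start): C('$')=0, C('p')=1, C('q')=4, C('r')=6, C('s')=8, C('t')=9, C('u')=11
L[0]='u': occ=0, LF[0]=C('u')+0=11+0=11
L[1]='s': occ=0, LF[1]=C('s')+0=8+0=8
L[2]='p': occ=0, LF[2]=C('p')+0=1+0=1
L[3]='r': occ=0, LF[3]=C('r')+0=6+0=6
L[4]='t': occ=0, LF[4]=C('t')+0=9+0=9
L[5]='q': occ=0, LF[5]=C('q')+0=4+0=4
L[6]='r': occ=1, LF[6]=C('r')+1=6+1=7
L[7]='p': occ=1, LF[7]=C('p')+1=1+1=2
L[8]='t': occ=1, LF[8]=C('t')+1=9+1=10
L[9]='p': occ=2, LF[9]=C('p')+2=1+2=3
L[10]='$': occ=0, LF[10]=C('$')+0=0+0=0
L[11]='q': occ=1, LF[11]=C('q')+1=4+1=5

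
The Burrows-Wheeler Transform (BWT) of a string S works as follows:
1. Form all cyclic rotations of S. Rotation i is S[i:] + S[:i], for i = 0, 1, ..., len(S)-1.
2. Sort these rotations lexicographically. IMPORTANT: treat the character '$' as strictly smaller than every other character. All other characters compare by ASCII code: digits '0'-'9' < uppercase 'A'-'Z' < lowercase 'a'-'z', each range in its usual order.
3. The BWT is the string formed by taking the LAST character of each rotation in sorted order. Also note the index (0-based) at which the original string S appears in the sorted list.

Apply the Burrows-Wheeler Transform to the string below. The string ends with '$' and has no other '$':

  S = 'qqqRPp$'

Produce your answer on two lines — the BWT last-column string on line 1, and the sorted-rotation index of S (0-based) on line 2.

All 7 rotations (rotation i = S[i:]+S[:i]):
  rot[0] = qqqRPp$
  rot[1] = qqRPp$q
  rot[2] = qRPp$qq
  rot[3] = RPp$qqq
  rot[4] = Pp$qqqR
  rot[5] = p$qqqRP
  rot[6] = $qqqRPp
Sorted (with $ < everything):
  sorted[0] = $qqqRPp  (last char: 'p')
  sorted[1] = Pp$qqqR  (last char: 'R')
  sorted[2] = RPp$qqq  (last char: 'q')
  sorted[3] = p$qqqRP  (last char: 'P')
  sorted[4] = qRPp$qq  (last char: 'q')
  sorted[5] = qqRPp$q  (last char: 'q')
  sorted[6] = qqqRPp$  (last char: '$')
Last column: pRqPqq$
Original string S is at sorted index 6

Answer: pRqPqq$
6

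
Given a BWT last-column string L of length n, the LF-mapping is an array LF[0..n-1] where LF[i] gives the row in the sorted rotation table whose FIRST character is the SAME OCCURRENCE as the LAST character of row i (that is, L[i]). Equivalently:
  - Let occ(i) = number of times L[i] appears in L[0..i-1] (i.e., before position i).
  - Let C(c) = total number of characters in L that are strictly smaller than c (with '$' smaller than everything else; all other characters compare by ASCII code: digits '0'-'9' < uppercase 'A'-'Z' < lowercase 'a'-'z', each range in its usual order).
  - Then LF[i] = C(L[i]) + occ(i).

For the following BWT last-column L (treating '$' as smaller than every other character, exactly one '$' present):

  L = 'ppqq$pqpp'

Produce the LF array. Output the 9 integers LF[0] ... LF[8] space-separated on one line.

Answer: 1 2 6 7 0 3 8 4 5

Derivation:
Char counts: '$':1, 'p':5, 'q':3
C (first-col start): C('$')=0, C('p')=1, C('q')=6
L[0]='p': occ=0, LF[0]=C('p')+0=1+0=1
L[1]='p': occ=1, LF[1]=C('p')+1=1+1=2
L[2]='q': occ=0, LF[2]=C('q')+0=6+0=6
L[3]='q': occ=1, LF[3]=C('q')+1=6+1=7
L[4]='$': occ=0, LF[4]=C('$')+0=0+0=0
L[5]='p': occ=2, LF[5]=C('p')+2=1+2=3
L[6]='q': occ=2, LF[6]=C('q')+2=6+2=8
L[7]='p': occ=3, LF[7]=C('p')+3=1+3=4
L[8]='p': occ=4, LF[8]=C('p')+4=1+4=5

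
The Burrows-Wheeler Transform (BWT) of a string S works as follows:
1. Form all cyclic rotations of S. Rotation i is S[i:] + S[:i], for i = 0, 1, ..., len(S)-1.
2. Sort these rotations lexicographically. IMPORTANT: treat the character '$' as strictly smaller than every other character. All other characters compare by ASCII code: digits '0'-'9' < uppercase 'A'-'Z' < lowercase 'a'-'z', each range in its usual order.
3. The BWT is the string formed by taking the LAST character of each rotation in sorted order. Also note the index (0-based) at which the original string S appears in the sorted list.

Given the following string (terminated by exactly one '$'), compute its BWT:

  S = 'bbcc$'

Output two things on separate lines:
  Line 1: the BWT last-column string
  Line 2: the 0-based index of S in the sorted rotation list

Answer: c$bcb
1

Derivation:
All 5 rotations (rotation i = S[i:]+S[:i]):
  rot[0] = bbcc$
  rot[1] = bcc$b
  rot[2] = cc$bb
  rot[3] = c$bbc
  rot[4] = $bbcc
Sorted (with $ < everything):
  sorted[0] = $bbcc  (last char: 'c')
  sorted[1] = bbcc$  (last char: '$')
  sorted[2] = bcc$b  (last char: 'b')
  sorted[3] = c$bbc  (last char: 'c')
  sorted[4] = cc$bb  (last char: 'b')
Last column: c$bcb
Original string S is at sorted index 1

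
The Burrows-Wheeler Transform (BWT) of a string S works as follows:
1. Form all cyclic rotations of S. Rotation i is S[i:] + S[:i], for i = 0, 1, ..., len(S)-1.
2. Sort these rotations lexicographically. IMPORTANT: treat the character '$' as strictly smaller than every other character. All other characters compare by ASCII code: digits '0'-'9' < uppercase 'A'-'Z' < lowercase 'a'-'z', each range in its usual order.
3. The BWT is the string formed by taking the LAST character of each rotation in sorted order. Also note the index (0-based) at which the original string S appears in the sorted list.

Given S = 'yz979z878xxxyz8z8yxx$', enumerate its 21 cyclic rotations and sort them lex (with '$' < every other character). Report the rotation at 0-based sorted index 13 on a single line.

Answer: xyz8z8yxx$yz979z878xx

Derivation:
All 21 rotations (rotation i = S[i:]+S[:i]):
  rot[0] = yz979z878xxxyz8z8yxx$
  rot[1] = z979z878xxxyz8z8yxx$y
  rot[2] = 979z878xxxyz8z8yxx$yz
  rot[3] = 79z878xxxyz8z8yxx$yz9
  rot[4] = 9z878xxxyz8z8yxx$yz97
  rot[5] = z878xxxyz8z8yxx$yz979
  rot[6] = 878xxxyz8z8yxx$yz979z
  rot[7] = 78xxxyz8z8yxx$yz979z8
  rot[8] = 8xxxyz8z8yxx$yz979z87
  rot[9] = xxxyz8z8yxx$yz979z878
  rot[10] = xxyz8z8yxx$yz979z878x
  rot[11] = xyz8z8yxx$yz979z878xx
  rot[12] = yz8z8yxx$yz979z878xxx
  rot[13] = z8z8yxx$yz979z878xxxy
  rot[14] = 8z8yxx$yz979z878xxxyz
  rot[15] = z8yxx$yz979z878xxxyz8
  rot[16] = 8yxx$yz979z878xxxyz8z
  rot[17] = yxx$yz979z878xxxyz8z8
  rot[18] = xx$yz979z878xxxyz8z8y
  rot[19] = x$yz979z878xxxyz8z8yx
  rot[20] = $yz979z878xxxyz8z8yxx
Sorted (with $ < everything):
  sorted[0] = $yz979z878xxxyz8z8yxx
  sorted[1] = 78xxxyz8z8yxx$yz979z8
  sorted[2] = 79z878xxxyz8z8yxx$yz9
  sorted[3] = 878xxxyz8z8yxx$yz979z
  sorted[4] = 8xxxyz8z8yxx$yz979z87
  sorted[5] = 8yxx$yz979z878xxxyz8z
  sorted[6] = 8z8yxx$yz979z878xxxyz
  sorted[7] = 979z878xxxyz8z8yxx$yz
  sorted[8] = 9z878xxxyz8z8yxx$yz97
  sorted[9] = x$yz979z878xxxyz8z8yx
  sorted[10] = xx$yz979z878xxxyz8z8y
  sorted[11] = xxxyz8z8yxx$yz979z878
  sorted[12] = xxyz8z8yxx$yz979z878x
  sorted[13] = xyz8z8yxx$yz979z878xx
  sorted[14] = yxx$yz979z878xxxyz8z8
  sorted[15] = yz8z8yxx$yz979z878xxx
  sorted[16] = yz979z878xxxyz8z8yxx$
  sorted[17] = z878xxxyz8z8yxx$yz979
  sorted[18] = z8yxx$yz979z878xxxyz8
  sorted[19] = z8z8yxx$yz979z878xxxy
  sorted[20] = z979z878xxxyz8z8yxx$y
sorted[13] = xyz8z8yxx$yz979z878xx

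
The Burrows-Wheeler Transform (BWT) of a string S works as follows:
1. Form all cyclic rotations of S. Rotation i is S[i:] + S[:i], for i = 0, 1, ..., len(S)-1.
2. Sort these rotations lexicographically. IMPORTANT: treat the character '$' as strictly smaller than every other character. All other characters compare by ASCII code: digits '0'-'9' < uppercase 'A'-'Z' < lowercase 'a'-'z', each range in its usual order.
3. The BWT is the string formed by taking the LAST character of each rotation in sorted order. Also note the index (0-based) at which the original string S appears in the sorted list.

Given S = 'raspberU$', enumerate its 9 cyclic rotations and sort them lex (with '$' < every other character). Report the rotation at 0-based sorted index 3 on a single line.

All 9 rotations (rotation i = S[i:]+S[:i]):
  rot[0] = raspberU$
  rot[1] = aspberU$r
  rot[2] = spberU$ra
  rot[3] = pberU$ras
  rot[4] = berU$rasp
  rot[5] = erU$raspb
  rot[6] = rU$raspbe
  rot[7] = U$raspber
  rot[8] = $raspberU
Sorted (with $ < everything):
  sorted[0] = $raspberU
  sorted[1] = U$raspber
  sorted[2] = aspberU$r
  sorted[3] = berU$rasp
  sorted[4] = erU$raspb
  sorted[5] = pberU$ras
  sorted[6] = rU$raspbe
  sorted[7] = raspberU$
  sorted[8] = spberU$ra
sorted[3] = berU$rasp

Answer: berU$rasp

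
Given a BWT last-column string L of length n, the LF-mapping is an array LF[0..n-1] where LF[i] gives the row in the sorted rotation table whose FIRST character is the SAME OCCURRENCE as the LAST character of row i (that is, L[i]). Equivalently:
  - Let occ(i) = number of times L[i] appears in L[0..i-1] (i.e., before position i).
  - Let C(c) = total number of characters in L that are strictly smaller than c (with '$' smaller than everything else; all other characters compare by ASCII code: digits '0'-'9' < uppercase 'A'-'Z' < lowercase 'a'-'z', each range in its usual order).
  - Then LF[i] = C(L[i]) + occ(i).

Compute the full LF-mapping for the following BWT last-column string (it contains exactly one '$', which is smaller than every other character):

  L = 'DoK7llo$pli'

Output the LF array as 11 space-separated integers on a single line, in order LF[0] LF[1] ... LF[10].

Answer: 2 8 3 1 5 6 9 0 10 7 4

Derivation:
Char counts: '$':1, '7':1, 'D':1, 'K':1, 'i':1, 'l':3, 'o':2, 'p':1
C (first-col start): C('$')=0, C('7')=1, C('D')=2, C('K')=3, C('i')=4, C('l')=5, C('o')=8, C('p')=10
L[0]='D': occ=0, LF[0]=C('D')+0=2+0=2
L[1]='o': occ=0, LF[1]=C('o')+0=8+0=8
L[2]='K': occ=0, LF[2]=C('K')+0=3+0=3
L[3]='7': occ=0, LF[3]=C('7')+0=1+0=1
L[4]='l': occ=0, LF[4]=C('l')+0=5+0=5
L[5]='l': occ=1, LF[5]=C('l')+1=5+1=6
L[6]='o': occ=1, LF[6]=C('o')+1=8+1=9
L[7]='$': occ=0, LF[7]=C('$')+0=0+0=0
L[8]='p': occ=0, LF[8]=C('p')+0=10+0=10
L[9]='l': occ=2, LF[9]=C('l')+2=5+2=7
L[10]='i': occ=0, LF[10]=C('i')+0=4+0=4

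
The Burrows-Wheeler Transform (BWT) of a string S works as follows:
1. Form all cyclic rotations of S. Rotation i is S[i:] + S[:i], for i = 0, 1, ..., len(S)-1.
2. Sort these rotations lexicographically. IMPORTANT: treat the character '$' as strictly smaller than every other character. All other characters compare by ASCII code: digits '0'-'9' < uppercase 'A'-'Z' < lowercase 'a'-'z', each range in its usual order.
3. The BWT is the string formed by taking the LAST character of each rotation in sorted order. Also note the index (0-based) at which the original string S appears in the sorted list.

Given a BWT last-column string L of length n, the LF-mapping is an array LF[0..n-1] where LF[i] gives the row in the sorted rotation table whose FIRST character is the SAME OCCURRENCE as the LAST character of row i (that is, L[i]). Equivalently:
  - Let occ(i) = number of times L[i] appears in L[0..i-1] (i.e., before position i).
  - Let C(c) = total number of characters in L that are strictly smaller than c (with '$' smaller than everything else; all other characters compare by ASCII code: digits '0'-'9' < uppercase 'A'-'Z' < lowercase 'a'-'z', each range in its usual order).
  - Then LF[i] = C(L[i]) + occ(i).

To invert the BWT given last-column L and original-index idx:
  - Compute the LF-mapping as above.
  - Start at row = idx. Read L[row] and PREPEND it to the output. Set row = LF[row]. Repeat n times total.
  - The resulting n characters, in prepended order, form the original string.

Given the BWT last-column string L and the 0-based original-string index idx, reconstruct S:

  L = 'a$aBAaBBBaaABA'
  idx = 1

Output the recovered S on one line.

LF mapping: 9 0 10 4 1 11 5 6 7 12 13 2 8 3
Walk LF starting at row 1, prepending L[row]:
  step 1: row=1, L[1]='$', prepend. Next row=LF[1]=0
  step 2: row=0, L[0]='a', prepend. Next row=LF[0]=9
  step 3: row=9, L[9]='a', prepend. Next row=LF[9]=12
  step 4: row=12, L[12]='B', prepend. Next row=LF[12]=8
  step 5: row=8, L[8]='B', prepend. Next row=LF[8]=7
  step 6: row=7, L[7]='B', prepend. Next row=LF[7]=6
  step 7: row=6, L[6]='B', prepend. Next row=LF[6]=5
  step 8: row=5, L[5]='a', prepend. Next row=LF[5]=11
  step 9: row=11, L[11]='A', prepend. Next row=LF[11]=2
  step 10: row=2, L[2]='a', prepend. Next row=LF[2]=10
  step 11: row=10, L[10]='a', prepend. Next row=LF[10]=13
  step 12: row=13, L[13]='A', prepend. Next row=LF[13]=3
  step 13: row=3, L[3]='B', prepend. Next row=LF[3]=4
  step 14: row=4, L[4]='A', prepend. Next row=LF[4]=1
Reversed output: ABAaaAaBBBBaa$

Answer: ABAaaAaBBBBaa$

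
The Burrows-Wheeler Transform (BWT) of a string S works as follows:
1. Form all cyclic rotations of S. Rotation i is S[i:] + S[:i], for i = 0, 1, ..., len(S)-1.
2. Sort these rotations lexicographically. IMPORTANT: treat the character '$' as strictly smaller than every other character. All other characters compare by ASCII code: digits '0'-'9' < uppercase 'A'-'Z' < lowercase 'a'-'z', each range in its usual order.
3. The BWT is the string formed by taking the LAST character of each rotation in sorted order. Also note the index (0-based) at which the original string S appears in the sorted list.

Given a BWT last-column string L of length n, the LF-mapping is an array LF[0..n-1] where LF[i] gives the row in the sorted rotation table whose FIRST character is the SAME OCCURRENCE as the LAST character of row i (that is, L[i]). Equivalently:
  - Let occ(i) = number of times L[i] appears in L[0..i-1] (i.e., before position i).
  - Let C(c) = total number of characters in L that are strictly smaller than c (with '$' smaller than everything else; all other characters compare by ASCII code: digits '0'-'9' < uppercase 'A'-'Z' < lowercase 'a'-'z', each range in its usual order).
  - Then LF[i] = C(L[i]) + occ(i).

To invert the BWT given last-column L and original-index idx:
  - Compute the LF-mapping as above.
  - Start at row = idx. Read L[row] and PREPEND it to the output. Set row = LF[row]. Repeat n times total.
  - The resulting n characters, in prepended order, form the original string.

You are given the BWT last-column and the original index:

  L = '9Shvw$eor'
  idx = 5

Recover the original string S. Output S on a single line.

Answer: overwhS9$

Derivation:
LF mapping: 1 2 4 7 8 0 3 5 6
Walk LF starting at row 5, prepending L[row]:
  step 1: row=5, L[5]='$', prepend. Next row=LF[5]=0
  step 2: row=0, L[0]='9', prepend. Next row=LF[0]=1
  step 3: row=1, L[1]='S', prepend. Next row=LF[1]=2
  step 4: row=2, L[2]='h', prepend. Next row=LF[2]=4
  step 5: row=4, L[4]='w', prepend. Next row=LF[4]=8
  step 6: row=8, L[8]='r', prepend. Next row=LF[8]=6
  step 7: row=6, L[6]='e', prepend. Next row=LF[6]=3
  step 8: row=3, L[3]='v', prepend. Next row=LF[3]=7
  step 9: row=7, L[7]='o', prepend. Next row=LF[7]=5
Reversed output: overwhS9$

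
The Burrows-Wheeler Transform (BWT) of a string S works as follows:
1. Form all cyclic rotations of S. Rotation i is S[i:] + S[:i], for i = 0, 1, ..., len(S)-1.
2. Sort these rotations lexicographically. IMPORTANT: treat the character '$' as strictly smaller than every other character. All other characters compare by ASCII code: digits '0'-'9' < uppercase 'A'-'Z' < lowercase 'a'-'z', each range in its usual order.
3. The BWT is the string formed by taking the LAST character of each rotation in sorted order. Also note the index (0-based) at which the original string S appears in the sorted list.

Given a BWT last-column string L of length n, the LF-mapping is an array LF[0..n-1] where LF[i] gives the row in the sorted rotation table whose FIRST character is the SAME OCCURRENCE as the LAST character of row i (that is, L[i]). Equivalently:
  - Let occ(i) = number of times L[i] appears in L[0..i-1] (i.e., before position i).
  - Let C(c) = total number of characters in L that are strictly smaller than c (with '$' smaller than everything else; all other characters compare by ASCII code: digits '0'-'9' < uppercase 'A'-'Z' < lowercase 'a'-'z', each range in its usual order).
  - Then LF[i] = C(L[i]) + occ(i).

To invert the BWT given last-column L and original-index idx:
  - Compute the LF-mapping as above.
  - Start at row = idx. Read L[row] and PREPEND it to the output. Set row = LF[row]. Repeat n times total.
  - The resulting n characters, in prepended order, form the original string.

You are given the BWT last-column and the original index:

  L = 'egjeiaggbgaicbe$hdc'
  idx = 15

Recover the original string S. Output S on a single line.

Answer: hibgdigacgcjaegebe$

Derivation:
LF mapping: 8 11 18 9 16 1 12 13 3 14 2 17 5 4 10 0 15 7 6
Walk LF starting at row 15, prepending L[row]:
  step 1: row=15, L[15]='$', prepend. Next row=LF[15]=0
  step 2: row=0, L[0]='e', prepend. Next row=LF[0]=8
  step 3: row=8, L[8]='b', prepend. Next row=LF[8]=3
  step 4: row=3, L[3]='e', prepend. Next row=LF[3]=9
  step 5: row=9, L[9]='g', prepend. Next row=LF[9]=14
  step 6: row=14, L[14]='e', prepend. Next row=LF[14]=10
  step 7: row=10, L[10]='a', prepend. Next row=LF[10]=2
  step 8: row=2, L[2]='j', prepend. Next row=LF[2]=18
  step 9: row=18, L[18]='c', prepend. Next row=LF[18]=6
  step 10: row=6, L[6]='g', prepend. Next row=LF[6]=12
  step 11: row=12, L[12]='c', prepend. Next row=LF[12]=5
  step 12: row=5, L[5]='a', prepend. Next row=LF[5]=1
  step 13: row=1, L[1]='g', prepend. Next row=LF[1]=11
  step 14: row=11, L[11]='i', prepend. Next row=LF[11]=17
  step 15: row=17, L[17]='d', prepend. Next row=LF[17]=7
  step 16: row=7, L[7]='g', prepend. Next row=LF[7]=13
  step 17: row=13, L[13]='b', prepend. Next row=LF[13]=4
  step 18: row=4, L[4]='i', prepend. Next row=LF[4]=16
  step 19: row=16, L[16]='h', prepend. Next row=LF[16]=15
Reversed output: hibgdigacgcjaegebe$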